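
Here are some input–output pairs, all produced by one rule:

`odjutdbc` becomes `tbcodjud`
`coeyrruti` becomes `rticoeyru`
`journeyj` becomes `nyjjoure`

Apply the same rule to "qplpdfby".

In each case the input is transformed by: move the last 3 characters to the front (rotate right by 3), then swap the first and last characters.
Applying both steps to "qplpdfby": "fbyqplpd", then "dbyqplpf".

dbyqplpf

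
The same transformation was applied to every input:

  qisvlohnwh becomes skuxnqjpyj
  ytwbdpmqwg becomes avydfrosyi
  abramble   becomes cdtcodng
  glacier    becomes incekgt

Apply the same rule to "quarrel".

swcttgn

Rule — shift every letter 2 places forward in the alphabet (wrapping around).
Doing the same to "quarrel": "swcttgn".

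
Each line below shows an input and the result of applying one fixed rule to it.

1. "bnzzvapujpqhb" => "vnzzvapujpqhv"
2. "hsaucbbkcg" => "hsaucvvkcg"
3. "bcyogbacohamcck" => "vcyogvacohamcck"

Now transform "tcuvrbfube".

Rule — replace every "b" with "v".
Doing the same to "tcuvrbfube": "tcuvrvfuve".

tcuvrvfuve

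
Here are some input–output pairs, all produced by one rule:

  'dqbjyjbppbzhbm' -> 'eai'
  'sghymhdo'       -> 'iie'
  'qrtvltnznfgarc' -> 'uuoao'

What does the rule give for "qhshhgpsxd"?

Looking at the pairs, the operation is to shift every letter 1 place forward in the alphabet (wrapping around), then keep only the vowels.
"qhshhgpsxd" → "ritiihqtye" → "iiie".
(Check on "qrtvltnznfgarc": → "rsuwmuoaoghbsd" → "uuoao" ✓)

iiie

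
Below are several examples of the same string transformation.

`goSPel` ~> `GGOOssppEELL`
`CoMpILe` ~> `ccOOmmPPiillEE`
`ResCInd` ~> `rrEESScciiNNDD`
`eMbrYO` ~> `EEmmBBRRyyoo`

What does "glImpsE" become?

GGLLiiMMPPSSee

The pattern: double every character, then flip the case of every letter.
On "glImpsE": the first step gives "ggllIImmppssEE", and the second then gives "GGLLiiMMPPSSee".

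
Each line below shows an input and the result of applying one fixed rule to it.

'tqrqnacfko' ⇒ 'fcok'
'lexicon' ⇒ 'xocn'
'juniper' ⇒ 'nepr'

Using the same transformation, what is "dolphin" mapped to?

Looking at the pairs, the operation is to swap each adjacent pair of characters (1↔2, 3↔4, ...), then keep only the last 4 characters.
Applying both steps to "dolphin": "odplihn", then "lihn".
(Check on "juniper": → "ujinepr" → "nepr" ✓)

lihn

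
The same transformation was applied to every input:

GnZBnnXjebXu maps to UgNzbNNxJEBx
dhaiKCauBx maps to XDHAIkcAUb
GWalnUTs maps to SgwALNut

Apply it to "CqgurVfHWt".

TcQGURvFhw

The pattern: flip the case of every letter, then move the last character to the front.
Doing the same to "CqgurVfHWt": "TcQGURvFhw".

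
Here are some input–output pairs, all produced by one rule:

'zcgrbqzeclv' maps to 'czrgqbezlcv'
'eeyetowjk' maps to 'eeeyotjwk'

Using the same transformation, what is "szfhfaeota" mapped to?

Each output is the input with this applied: swap each adjacent pair of characters (1↔2, 3↔4, ...).
So "szfhfaeota" becomes "zshfafoeat".

zshfafoeat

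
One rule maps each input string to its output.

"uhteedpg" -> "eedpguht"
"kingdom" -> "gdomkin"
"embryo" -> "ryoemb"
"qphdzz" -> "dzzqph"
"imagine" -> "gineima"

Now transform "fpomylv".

Each output is the input with this applied: move the first 3 characters to the end (rotate left by 3).
Applying that to "fpomylv" gives "mylvfpo".

mylvfpo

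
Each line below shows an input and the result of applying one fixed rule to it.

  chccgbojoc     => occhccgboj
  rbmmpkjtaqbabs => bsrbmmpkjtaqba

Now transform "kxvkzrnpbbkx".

The transformation: move the last 2 characters to the front (rotate right by 2).
Applying that to "kxvkzrnpbbkx" gives "kxkxvkzrnpbb".

kxkxvkzrnpbb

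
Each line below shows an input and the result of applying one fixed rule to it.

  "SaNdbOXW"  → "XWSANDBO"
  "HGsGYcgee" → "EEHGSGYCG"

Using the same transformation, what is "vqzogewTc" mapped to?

TCVQZOGEW

Rule — move the last 2 characters to the front (rotate right by 2), then convert every letter to uppercase.
Starting from "vqzogewTc": after the first operation, "Tcvqzogew"; after the second, "TCVQZOGEW".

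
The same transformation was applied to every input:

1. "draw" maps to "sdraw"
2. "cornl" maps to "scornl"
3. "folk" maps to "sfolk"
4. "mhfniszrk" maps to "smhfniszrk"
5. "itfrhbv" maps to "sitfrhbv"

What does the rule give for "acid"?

The pattern: prepend "s".
For "acid" the result is "sacid".

sacid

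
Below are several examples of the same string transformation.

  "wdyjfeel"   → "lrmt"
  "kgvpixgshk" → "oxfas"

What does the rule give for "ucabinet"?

kjvb

Looking at the pairs, the operation is to keep every other character starting from the second (positions 2nd, 4th, 6th, ...), then shift every letter 8 places forward in the alphabet (wrapping around).
For "ucabinet", step one produces "cbnt"; step two turns that into "kjvb".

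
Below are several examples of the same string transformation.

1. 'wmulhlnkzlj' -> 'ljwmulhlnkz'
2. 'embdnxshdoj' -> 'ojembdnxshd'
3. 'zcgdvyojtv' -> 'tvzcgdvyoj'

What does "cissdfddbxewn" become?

wncissdfddbxe

The rule is to move the last 2 characters to the front (rotate right by 2).
"cissdfddbxewn" → "wncissdfddbxe".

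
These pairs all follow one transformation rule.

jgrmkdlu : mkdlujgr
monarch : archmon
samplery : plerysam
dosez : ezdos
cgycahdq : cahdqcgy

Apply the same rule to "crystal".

stalcry

What's happening: move the first 3 characters to the end (rotate left by 3).
So "crystal" becomes "stalcry".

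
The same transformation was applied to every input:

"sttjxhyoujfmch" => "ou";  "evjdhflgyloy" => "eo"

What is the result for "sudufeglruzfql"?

uueu

What's happening: keep only the vowels.
Applying that to "sudufeglruzfql" gives "uueu".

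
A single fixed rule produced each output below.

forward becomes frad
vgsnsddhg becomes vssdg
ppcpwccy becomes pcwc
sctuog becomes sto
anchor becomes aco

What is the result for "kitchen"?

In each case the input is transformed by: keep every other character starting from the first (positions 1st, 3rd, 5th, ...).
On "kitchen" that produces "kthn".

kthn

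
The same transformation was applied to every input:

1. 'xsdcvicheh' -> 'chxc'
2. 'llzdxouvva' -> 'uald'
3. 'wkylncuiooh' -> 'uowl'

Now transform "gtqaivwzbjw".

Rule — keep one character in every 3, starting at position 1 (positions 1st, 4th, 7th, ...), then move the first 2 characters to the end (rotate left by 2).
Applying both steps to "gtqaivwzbjw": "gawj", then "wjga".

wjga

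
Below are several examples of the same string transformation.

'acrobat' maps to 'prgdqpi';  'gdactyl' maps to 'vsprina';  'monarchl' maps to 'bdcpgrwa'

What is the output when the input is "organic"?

The pattern: shift every letter 11 places backward in the alphabet (wrapping around).
On "organic" that produces "dgvpcxr".

dgvpcxr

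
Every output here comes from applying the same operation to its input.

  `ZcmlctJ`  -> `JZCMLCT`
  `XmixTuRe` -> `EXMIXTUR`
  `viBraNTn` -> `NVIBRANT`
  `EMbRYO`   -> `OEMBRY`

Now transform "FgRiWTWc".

CFGRIWTW

Rule — move the last character to the front, then convert every letter to uppercase.
For "FgRiWTWc", step one produces "cFgRiWTW"; step two turns that into "CFGRIWTW".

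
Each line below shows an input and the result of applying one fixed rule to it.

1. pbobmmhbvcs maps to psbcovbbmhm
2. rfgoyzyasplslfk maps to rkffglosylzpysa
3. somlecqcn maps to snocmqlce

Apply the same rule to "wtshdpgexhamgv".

wvtgsmhadhpxge

In each case the input is transformed by: take characters alternately from the front and the back (1st, last, 2nd, 2nd-last, ...).
So "wtshdpgexhamgv" becomes "wvtgsmhadhpxge".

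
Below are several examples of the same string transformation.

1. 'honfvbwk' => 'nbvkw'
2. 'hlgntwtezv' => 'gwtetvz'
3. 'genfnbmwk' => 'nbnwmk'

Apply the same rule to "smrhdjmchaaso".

rjdcmahsao

Looking at the pairs, the operation is to swap each adjacent pair of characters (1↔2, 3↔4, ...), then delete the first 3 characters.
"smrhdjmchaaso" → "rjdcmahsao".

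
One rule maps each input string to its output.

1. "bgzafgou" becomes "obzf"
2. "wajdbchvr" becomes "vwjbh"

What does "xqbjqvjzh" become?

The rule is to move the last 2 characters to the front (rotate right by 2), then keep every other character starting from the first (positions 1st, 3rd, 5th, ...).
Working it through for "xqbjqvjzh": intermediate "zhxqbjqvj", final "zxbqj".

zxbqj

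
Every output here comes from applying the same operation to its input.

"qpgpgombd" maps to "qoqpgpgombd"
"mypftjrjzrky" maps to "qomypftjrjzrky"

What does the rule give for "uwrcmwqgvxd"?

qouwrcmwqgvxd

Rule — prepend "qo".
On "uwrcmwqgvxd" that produces "qouwrcmwqgvxd".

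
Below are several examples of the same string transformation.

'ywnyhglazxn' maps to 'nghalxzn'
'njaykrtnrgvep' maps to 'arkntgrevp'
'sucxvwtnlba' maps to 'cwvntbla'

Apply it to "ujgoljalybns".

gjllabysn

The transformation: swap each adjacent pair of characters (1↔2, 3↔4, ...), then delete the first 3 characters.
Doing the same to "ujgoljalybns": "gjllabysn".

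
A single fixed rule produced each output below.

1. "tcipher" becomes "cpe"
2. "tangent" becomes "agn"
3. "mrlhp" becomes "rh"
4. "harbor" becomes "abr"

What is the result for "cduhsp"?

Looking at the pairs, the operation is to keep every other character starting from the second (positions 2nd, 4th, 6th, ...).
"cduhsp" → "dhp".

dhp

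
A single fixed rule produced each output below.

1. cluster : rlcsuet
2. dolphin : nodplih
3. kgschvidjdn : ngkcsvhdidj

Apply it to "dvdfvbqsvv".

vvdfdbvsqv

The pattern: swap each adjacent pair of characters (1↔2, 3↔4, ...), then move the last character to the front.
Applying both steps to "dvdfvbqsvv": "vdfdbvsqvv", then "vvdfdbvsqv".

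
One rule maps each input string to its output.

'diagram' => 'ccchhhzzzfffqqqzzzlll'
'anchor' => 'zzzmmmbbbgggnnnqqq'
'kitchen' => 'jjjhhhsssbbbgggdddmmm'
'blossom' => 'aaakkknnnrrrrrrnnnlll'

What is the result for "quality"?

ppptttzzzkkkhhhsssxxx

The transformation: repeat every character 3 times, then shift every letter 1 place backward in the alphabet (wrapping around).
For "quality", step one produces "qqquuuaaallliiitttyyy"; step two turns that into "ppptttzzzkkkhhhsssxxx".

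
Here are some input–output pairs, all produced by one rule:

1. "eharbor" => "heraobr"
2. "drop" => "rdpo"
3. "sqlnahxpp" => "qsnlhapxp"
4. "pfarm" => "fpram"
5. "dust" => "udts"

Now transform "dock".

In each case the input is transformed by: swap each adjacent pair of characters (1↔2, 3↔4, ...).
For "dock" the result is "odkc".

odkc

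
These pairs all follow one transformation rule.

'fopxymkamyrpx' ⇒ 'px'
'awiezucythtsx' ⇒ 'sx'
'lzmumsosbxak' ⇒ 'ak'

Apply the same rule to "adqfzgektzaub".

ub

The transformation: keep only the last 2 characters.
On "adqfzgektzaub" that produces "ub".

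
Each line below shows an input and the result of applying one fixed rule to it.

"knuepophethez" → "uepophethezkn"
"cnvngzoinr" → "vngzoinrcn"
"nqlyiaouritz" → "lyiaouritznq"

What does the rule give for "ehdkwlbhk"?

The rule is to move the first 2 characters to the end (rotate left by 2).
Doing the same to "ehdkwlbhk": "dkwlbhkeh".

dkwlbhkeh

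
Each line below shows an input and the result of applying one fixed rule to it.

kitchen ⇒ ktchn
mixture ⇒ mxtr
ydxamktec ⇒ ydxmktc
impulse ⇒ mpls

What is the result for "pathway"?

The pattern: remove every vowel.
On "pathway" that produces "pthwy".

pthwy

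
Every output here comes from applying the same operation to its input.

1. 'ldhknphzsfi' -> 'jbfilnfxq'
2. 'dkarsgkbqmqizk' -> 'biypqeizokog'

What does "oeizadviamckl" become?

mcgxybtgyka

The transformation: shift every letter 2 places backward in the alphabet (wrapping around), then delete the last 2 characters.
"oeizadviamckl" → "mcgxybtgykaij" → "mcgxybtgyka".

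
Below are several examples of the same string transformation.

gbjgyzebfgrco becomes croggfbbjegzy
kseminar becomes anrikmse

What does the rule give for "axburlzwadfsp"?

The pattern: move the last 2 characters to the front (rotate right by 2), then take characters alternately from the front and the back (1st, last, 2nd, 2nd-last, ...).
Working it through for "axburlzwadfsp": intermediate "spaxburlzwadf", final "sfpdaaxwbzulr".

sfpdaaxwbzulr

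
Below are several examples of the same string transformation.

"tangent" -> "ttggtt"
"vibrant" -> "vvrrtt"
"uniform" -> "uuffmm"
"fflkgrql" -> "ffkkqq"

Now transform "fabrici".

ffrrii

Each output is the input with this applied: keep one character in every 3, starting at position 1 (positions 1st, 4th, 7th, ...), then double every character.
Applying both steps to "fabrici": "fri", then "ffrrii".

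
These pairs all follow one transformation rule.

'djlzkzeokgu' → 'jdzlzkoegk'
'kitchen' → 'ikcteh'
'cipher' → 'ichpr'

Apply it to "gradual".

The rule is to swap each adjacent pair of characters (1↔2, 3↔4, ...), then delete the last character.
On "gradual": the first step gives "rgdaaul", and the second then gives "rgdaau".
(Check on "cipher": → "ichpre" → "ichpr" ✓)

rgdaau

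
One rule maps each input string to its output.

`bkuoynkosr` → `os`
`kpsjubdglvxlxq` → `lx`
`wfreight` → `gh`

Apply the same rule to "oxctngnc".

gn

The rule is to move the last character to the front, then keep only the last 2 characters.
On "oxctngnc" that produces "gn".
(Check on "bkuoynkosr": → "rbkuoynkos" → "os" ✓)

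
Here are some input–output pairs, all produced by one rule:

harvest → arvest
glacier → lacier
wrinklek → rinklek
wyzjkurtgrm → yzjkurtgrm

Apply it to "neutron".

The transformation: delete the first character.
"neutron" → "eutron".

eutron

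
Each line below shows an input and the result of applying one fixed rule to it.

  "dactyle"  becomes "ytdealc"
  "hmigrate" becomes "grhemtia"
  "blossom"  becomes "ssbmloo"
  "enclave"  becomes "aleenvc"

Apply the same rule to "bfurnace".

rnbefcua

The transformation: take characters alternately from the front and the back (1st, last, 2nd, 2nd-last, ...), then move the last 2 characters to the front (rotate right by 2).
For "bfurnace" the result is "rnbefcua".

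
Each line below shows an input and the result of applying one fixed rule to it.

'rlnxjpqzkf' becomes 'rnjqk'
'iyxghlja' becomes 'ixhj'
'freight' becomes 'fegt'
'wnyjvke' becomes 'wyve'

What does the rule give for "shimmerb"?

simr

Each output is the input with this applied: keep every other character starting from the first (positions 1st, 3rd, 5th, ...).
So "shimmerb" becomes "simr".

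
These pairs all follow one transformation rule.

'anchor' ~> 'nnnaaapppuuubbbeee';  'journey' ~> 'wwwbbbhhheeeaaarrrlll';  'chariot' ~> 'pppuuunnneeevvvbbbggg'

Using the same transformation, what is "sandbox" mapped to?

The pattern: shift every letter 13 places forward in the alphabet (wrapping around) — i.e. ROT13, then repeat every character 3 times.
Applying both steps to "sandbox": "fnaqobk", then "fffnnnaaaqqqooobbbkkk".

fffnnnaaaqqqooobbbkkk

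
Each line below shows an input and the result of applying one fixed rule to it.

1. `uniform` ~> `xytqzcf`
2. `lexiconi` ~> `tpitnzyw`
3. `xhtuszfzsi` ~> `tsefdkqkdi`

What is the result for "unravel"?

The rule is to shift every letter 11 places forward in the alphabet (wrapping around), then swap the first and last characters.
For "unravel", step one produces "fyclgpw"; step two turns that into "wyclgpf".

wyclgpf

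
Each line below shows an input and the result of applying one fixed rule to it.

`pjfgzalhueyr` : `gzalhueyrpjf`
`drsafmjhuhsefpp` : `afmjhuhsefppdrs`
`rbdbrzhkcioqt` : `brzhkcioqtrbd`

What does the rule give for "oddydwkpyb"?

The rule is to move the first 3 characters to the end (rotate left by 3).
Doing the same to "oddydwkpyb": "ydwkpybodd".

ydwkpybodd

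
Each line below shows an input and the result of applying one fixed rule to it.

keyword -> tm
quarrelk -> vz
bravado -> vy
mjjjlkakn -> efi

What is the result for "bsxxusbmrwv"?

The rule is to shift every letter 5 places backward in the alphabet (wrapping around), then keep one character in every 3, starting at position 3 (positions 3rd, 6th, 9th, ...).
Starting from "bsxxusbmrwv": after the first operation, "wnsspnwhmrq"; after the second, "snm".

snm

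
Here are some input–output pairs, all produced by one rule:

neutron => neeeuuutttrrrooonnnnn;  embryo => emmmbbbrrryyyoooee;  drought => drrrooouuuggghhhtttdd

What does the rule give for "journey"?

The rule is to repeat every character 3 times, then move the first 2 characters to the end (rotate left by 2).
For "journey", step one produces "jjjooouuurrrnnneeeyyy"; step two turns that into "jooouuurrrnnneeeyyyjj".

jooouuurrrnnneeeyyyjj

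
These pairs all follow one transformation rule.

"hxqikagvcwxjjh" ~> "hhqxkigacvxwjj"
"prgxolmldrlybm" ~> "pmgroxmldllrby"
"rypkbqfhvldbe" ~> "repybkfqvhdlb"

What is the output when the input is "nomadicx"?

nxmodaci

What's happening: move the last character to the front, then swap each adjacent pair of characters (1↔2, 3↔4, ...).
For "nomadicx", step one produces "xnomadic"; step two turns that into "nxmodaci".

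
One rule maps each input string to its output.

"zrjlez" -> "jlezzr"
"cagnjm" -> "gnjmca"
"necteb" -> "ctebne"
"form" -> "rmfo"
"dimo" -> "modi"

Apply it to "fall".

Each output is the input with this applied: move the first 2 characters to the end (rotate left by 2).
"fall" → "llfa".

llfa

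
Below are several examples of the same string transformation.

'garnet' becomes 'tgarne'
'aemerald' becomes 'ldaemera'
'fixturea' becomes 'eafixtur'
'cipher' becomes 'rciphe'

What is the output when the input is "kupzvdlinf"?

infkupzvdl

The pattern: swap the front and back halves of the string, then move the first 2 characters to the end (rotate left by 2).
Working it through for "kupzvdlinf": intermediate "dlinfkupzv", final "infkupzvdl".
(Check on "garnet": → "netgar" → "tgarne" ✓)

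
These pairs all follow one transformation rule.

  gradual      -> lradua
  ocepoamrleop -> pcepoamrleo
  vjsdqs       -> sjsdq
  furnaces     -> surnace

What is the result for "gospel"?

The transformation: delete the first character, then move the last character to the front.
Starting from "gospel": after the first operation, "ospel"; after the second, "lospe".

lospe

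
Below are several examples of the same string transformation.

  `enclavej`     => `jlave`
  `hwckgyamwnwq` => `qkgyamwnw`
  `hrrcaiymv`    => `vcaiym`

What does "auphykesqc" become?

chykesq

What's happening: delete the first 3 characters, then move the last character to the front.
Applying both steps to "auphykesqc": "hykesqc", then "chykesq".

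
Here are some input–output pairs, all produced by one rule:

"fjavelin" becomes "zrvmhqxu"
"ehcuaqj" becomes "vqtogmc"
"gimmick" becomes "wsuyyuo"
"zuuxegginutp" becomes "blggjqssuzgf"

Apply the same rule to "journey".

Each output is the input with this applied: shift every letter 12 places forward in the alphabet (wrapping around), then move the last character to the front.
Working it through for "journey": intermediate "vagdzqk", final "kvagdzq".

kvagdzq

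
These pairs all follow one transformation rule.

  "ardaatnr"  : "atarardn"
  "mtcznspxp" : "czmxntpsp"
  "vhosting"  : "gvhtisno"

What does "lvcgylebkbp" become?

The rule is to sort the characters into alphabetical order, then take characters alternately from the front and the back (1st, last, 2nd, 2nd-last, ...).
Starting from "lvcgylebkbp": after the first operation, "bbcegkllpvy"; after the second, "bybvcpelglk".

bybvcpelglk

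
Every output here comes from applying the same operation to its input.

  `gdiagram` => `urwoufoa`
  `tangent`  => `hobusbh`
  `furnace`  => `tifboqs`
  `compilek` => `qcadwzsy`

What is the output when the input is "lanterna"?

zobhsfbo

Each output is the input with this applied: shift every letter 12 places backward in the alphabet (wrapping around).
For "lanterna" the result is "zobhsfbo".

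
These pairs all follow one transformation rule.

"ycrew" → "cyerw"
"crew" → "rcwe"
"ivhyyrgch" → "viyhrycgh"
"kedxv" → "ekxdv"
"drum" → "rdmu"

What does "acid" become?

cadi

The pattern: swap each adjacent pair of characters (1↔2, 3↔4, ...).
"acid" → "cadi".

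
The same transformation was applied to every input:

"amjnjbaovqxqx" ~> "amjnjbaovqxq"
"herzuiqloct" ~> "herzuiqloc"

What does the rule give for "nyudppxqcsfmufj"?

nyudppxqcsfmuf

Rule — delete the last character.
For "nyudppxqcsfmufj" the result is "nyudppxqcsfmuf".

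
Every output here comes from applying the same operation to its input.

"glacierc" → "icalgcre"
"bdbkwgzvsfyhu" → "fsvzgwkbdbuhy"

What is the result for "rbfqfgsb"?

Each output is the input with this applied: move the last 3 characters to the front (rotate right by 3), then reverse the string.
On "rbfqfgsb" that produces "fqfbrbsg".
(Check on "glacierc": → "ercglaci" → "icalgcre" ✓)

fqfbrbsg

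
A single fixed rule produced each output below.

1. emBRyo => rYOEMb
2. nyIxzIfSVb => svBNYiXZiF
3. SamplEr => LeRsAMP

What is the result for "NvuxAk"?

XaKnVU

What's happening: flip the case of every letter, then move the last 3 characters to the front (rotate right by 3).
Working it through for "NvuxAk": intermediate "nVUXaK", final "XaKnVU".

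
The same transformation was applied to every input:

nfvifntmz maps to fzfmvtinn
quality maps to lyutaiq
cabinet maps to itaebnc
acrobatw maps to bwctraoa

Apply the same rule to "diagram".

Rule — take characters alternately from the front and the back (1st, last, 2nd, 2nd-last, ...), then swap the first and last characters.
"diagram" → "dmiaarg" → "gmiaard".

gmiaard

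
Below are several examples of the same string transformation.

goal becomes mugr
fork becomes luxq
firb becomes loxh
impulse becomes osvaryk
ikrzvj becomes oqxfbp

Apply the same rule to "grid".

mxoj

Looking at the pairs, the operation is to shift every letter 6 places forward in the alphabet (wrapping around).
Doing the same to "grid": "mxoj".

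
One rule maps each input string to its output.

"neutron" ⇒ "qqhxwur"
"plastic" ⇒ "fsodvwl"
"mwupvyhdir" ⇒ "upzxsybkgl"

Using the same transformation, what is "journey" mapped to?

bmrxuqh

Each output is the input with this applied: move the last character to the front, then shift every letter 3 places forward in the alphabet (wrapping around).
"journey" → "yjourne" → "bmrxuqh".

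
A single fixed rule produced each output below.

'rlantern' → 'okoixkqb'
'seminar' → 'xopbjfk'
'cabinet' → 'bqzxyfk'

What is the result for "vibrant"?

The pattern: move the last 2 characters to the front (rotate right by 2), then shift every letter 3 places backward in the alphabet (wrapping around).
Starting from "vibrant": after the first operation, "ntvibra"; after the second, "kqsfyox".
(Check on "seminar": → "arsemin" → "xopbjfk" ✓)

kqsfyox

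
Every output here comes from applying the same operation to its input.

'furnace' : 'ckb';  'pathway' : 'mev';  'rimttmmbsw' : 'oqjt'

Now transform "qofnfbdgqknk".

The pattern: shift every letter 3 places backward in the alphabet (wrapping around), then keep one character in every 3, starting at position 1 (positions 1st, 4th, 7th, ...).
Applying both steps to "qofnfbdgqknk": "nlckcyadnhkh", then "nkah".

nkah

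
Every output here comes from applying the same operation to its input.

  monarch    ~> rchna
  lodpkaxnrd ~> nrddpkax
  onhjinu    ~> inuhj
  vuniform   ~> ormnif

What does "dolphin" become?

hinlp

Each output is the input with this applied: delete the first 2 characters, then move the last 3 characters to the front (rotate right by 3).
Applying both steps to "dolphin": "lphin", then "hinlp".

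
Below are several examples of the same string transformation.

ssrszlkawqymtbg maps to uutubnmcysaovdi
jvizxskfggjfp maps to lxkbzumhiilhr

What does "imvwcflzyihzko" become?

The rule is to shift every letter 2 places forward in the alphabet (wrapping around).
Doing the same to "imvwcflzyihzko": "koxyehnbakjbmq".

koxyehnbakjbmq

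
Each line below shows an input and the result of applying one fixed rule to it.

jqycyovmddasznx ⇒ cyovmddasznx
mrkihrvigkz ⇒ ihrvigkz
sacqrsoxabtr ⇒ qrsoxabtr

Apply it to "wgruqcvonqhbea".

Looking at the pairs, the operation is to delete the first 3 characters.
So "wgruqcvonqhbea" becomes "uqcvonqhbea".

uqcvonqhbea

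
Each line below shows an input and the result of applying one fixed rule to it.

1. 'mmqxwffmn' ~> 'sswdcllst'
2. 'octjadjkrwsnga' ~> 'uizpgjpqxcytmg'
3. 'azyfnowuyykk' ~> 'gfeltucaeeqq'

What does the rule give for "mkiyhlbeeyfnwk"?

What's happening: shift every letter 6 places forward in the alphabet (wrapping around).
On "mkiyhlbeeyfnwk" that produces "sqoenrhkkeltcq".

sqoenrhkkeltcq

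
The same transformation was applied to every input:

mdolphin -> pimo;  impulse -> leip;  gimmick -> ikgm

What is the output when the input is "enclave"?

Looking at the pairs, the operation is to keep every other character starting from the first (positions 1st, 3rd, 5th, ...), then move the first 2 characters to the end (rotate left by 2).
Starting from "enclave": after the first operation, "ecae"; after the second, "aeec".

aeec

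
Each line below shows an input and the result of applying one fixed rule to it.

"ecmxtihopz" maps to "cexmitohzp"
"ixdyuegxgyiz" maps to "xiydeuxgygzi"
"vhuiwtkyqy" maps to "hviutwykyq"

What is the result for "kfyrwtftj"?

What's happening: swap each adjacent pair of characters (1↔2, 3↔4, ...).
On "kfyrwtftj" that produces "fkrytwtfj".

fkrytwtfj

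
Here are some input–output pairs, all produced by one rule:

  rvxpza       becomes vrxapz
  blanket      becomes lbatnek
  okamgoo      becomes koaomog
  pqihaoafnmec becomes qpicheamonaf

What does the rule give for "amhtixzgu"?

In each case the input is transformed by: move the first character to the end, then take characters alternately from the front and the back (1st, last, 2nd, 2nd-last, ...).
Applying both steps to "amhtixzgu": "mhtixzgua", then "mahutgizx".

mahutgizx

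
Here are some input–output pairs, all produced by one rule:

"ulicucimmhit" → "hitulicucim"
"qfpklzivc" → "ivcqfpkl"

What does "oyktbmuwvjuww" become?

Each output is the input with this applied: move the last 3 characters to the front (rotate right by 3), then delete the last character.
Applying both steps to "oyktbmuwvjuww": "uwwoyktbmuwvj", then "uwwoyktbmuwv".

uwwoyktbmuwv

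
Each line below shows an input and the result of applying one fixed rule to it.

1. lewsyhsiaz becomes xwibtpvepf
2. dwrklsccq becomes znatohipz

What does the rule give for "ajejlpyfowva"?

sxxgbgimvclt

Rule — move the last 2 characters to the front (rotate right by 2), then shift every letter 3 places backward in the alphabet (wrapping around).
"ajejlpyfowva" → "sxxgbgimvclt".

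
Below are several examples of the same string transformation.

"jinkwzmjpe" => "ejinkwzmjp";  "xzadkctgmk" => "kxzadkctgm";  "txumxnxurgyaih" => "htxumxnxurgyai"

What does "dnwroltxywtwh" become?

hdnwroltxywtw

The transformation: move the last character to the front.
"dnwroltxywtwh" → "hdnwroltxywtw".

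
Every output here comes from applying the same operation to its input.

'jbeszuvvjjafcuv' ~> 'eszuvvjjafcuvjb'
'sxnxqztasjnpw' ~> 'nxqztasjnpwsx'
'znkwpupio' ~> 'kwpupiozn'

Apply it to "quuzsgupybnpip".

The rule is to move the first 2 characters to the end (rotate left by 2).
Applying that to "quuzsgupybnpip" gives "uzsgupybnpipqu".

uzsgupybnpipqu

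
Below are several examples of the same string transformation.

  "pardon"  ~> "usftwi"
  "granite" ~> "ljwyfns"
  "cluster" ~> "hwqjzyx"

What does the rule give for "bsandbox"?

In each case the input is transformed by: shift every letter 5 places forward in the alphabet (wrapping around), then take characters alternately from the front and the back (1st, last, 2nd, 2nd-last, ...).
Working it through for "bsandbox": intermediate "gxfsigtc", final "gcxtfgsi".

gcxtfgsi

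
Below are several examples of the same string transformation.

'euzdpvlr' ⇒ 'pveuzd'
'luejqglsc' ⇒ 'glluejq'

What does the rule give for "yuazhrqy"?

The rule is to delete the last 2 characters, then move the last 2 characters to the front (rotate right by 2).
Working it through for "yuazhrqy": intermediate "yuazhr", final "hryuaz".

hryuaz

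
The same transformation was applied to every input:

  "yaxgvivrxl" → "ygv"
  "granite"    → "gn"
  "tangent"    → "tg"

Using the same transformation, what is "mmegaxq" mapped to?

mg

The rule is to keep one character in every 3, starting at position 1 (positions 1st, 4th, 7th, ...), then delete the last character.
"mmegaxq" → "mgq" → "mg".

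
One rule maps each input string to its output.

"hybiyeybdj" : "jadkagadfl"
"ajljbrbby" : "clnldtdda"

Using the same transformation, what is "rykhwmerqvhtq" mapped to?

In each case the input is transformed by: shift every letter 2 places forward in the alphabet (wrapping around).
Doing the same to "rykhwmerqvhtq": "tamjyogtsxjvs".

tamjyogtsxjvs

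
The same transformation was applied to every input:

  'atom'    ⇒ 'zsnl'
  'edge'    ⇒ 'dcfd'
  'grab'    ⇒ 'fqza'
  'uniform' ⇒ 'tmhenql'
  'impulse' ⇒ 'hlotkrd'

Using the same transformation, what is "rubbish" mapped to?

Looking at the pairs, the operation is to shift every letter 1 place backward in the alphabet (wrapping around).
On "rubbish" that produces "qtaahrg".

qtaahrg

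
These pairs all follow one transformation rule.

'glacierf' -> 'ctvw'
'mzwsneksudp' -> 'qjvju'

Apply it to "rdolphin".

ucye

The transformation: shift every letter 9 places backward in the alphabet (wrapping around), then keep every other character starting from the second (positions 2nd, 4th, 6th, ...).
Applying both steps to "rdolphin": "iufcgyze", then "ucye".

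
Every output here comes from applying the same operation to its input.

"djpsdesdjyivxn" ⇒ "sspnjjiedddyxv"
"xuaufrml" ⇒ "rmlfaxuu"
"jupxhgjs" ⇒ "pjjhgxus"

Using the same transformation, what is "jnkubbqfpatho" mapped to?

Looking at the pairs, the operation is to sort the characters into reverse alphabetical order, then move the first 3 characters to the end (rotate left by 3).
On "jnkubbqfpatho": the first step gives "utqponkjhfbba", and the second then gives "ponkjhfbbautq".

ponkjhfbbautq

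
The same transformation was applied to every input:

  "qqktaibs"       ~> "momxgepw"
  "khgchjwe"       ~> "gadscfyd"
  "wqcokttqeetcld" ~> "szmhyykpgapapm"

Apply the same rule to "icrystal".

What's happening: shift every letter 4 places backward in the alphabet (wrapping around), then take characters alternately from the front and the back (1st, last, 2nd, 2nd-last, ...).
On "icrystal": the first step gives "eynuopwh", and the second then gives "ehywnpuo".

ehywnpuo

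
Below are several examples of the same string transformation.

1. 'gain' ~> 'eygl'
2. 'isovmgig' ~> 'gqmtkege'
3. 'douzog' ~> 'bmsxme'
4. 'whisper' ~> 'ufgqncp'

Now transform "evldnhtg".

ctjblfre

In each case the input is transformed by: shift every letter 2 places backward in the alphabet (wrapping around).
So "evldnhtg" becomes "ctjblfre".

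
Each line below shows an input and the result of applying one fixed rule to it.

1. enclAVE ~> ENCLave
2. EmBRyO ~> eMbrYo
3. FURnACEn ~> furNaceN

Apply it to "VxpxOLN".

vXPXoln

The rule is to flip the case of every letter.
For "VxpxOLN" the result is "vXPXoln".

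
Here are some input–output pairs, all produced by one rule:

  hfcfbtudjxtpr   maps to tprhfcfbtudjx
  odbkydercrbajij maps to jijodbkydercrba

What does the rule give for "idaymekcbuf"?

bufidaymekc

Looking at the pairs, the operation is to move the last 3 characters to the front (rotate right by 3).
So "idaymekcbuf" becomes "bufidaymekc".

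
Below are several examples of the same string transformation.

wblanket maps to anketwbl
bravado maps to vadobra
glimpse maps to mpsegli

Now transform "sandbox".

dboxsan

Each output is the input with this applied: move the first 3 characters to the end (rotate left by 3).
For "sandbox" the result is "dboxsan".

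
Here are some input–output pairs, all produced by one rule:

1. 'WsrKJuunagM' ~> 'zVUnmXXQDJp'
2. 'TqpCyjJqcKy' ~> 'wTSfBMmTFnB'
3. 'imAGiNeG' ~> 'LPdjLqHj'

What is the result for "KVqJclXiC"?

Looking at the pairs, the operation is to shift every letter 3 places forward in the alphabet (wrapping around), then flip the case of every letter.
For "KVqJclXiC", step one produces "NYtMfoAlF"; step two turns that into "nyTmFOaLf".
(Check on "TqpCyjJqcKy": → "WtsFbmMtfNb" → "wTSfBMmTFnB" ✓)

nyTmFOaLf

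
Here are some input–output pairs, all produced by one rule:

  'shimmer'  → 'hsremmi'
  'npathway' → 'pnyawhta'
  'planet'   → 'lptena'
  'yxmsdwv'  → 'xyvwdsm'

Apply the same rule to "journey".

ojyenru

What's happening: move the first 2 characters to the end (rotate left by 2), then reverse the string.
"journey" → "ojyenru".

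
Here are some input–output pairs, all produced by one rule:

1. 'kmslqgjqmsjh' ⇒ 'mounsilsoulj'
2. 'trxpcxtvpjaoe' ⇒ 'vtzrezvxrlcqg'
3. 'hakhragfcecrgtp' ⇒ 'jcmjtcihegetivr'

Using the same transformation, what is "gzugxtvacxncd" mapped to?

Rule — shift every letter 2 places forward in the alphabet (wrapping around).
On "gzugxtvacxncd" that produces "ibwizvxcezpef".

ibwizvxcezpef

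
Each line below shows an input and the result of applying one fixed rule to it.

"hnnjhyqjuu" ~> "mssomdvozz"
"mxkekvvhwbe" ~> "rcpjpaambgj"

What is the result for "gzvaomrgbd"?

The rule is to shift every letter 5 places forward in the alphabet (wrapping around).
"gzvaomrgbd" → "leaftrwlgi".

leaftrwlgi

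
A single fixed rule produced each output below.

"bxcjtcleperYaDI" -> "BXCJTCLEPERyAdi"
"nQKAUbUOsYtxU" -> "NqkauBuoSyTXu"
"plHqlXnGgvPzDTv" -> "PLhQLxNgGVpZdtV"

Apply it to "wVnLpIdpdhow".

The rule is to flip the case of every letter.
Applying that to "wVnLpIdpdhow" gives "WvNlPiDPDHOW".

WvNlPiDPDHOW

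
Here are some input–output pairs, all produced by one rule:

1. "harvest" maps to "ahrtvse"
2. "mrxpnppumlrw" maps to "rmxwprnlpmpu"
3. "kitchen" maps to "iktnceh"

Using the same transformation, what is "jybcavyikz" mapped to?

yjbzckaivy

Rule — move the first character to the end, then take characters alternately from the front and the back (1st, last, 2nd, 2nd-last, ...).
"jybcavyikz" → "ybcavyikzj" → "yjbzckaivy".
(Check on "kitchen": → "itchenk" → "iktnceh" ✓)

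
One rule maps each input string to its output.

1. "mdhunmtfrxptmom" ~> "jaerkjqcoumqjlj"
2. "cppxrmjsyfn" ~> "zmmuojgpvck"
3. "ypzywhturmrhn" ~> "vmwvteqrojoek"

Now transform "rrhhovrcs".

ooeelsozp

The rule is to shift every letter 3 places backward in the alphabet (wrapping around).
For "rrhhovrcs" the result is "ooeelsozp".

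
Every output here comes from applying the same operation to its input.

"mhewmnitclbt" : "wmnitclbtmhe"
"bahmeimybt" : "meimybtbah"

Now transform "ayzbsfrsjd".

bsfrsjdayz

What's happening: move the first 3 characters to the end (rotate left by 3).
Applying that to "ayzbsfrsjd" gives "bsfrsjdayz".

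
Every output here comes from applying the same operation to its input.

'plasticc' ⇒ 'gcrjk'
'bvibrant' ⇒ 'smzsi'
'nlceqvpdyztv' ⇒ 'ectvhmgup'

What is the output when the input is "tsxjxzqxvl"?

The pattern: shift every letter 9 places backward in the alphabet (wrapping around), then delete the last 3 characters.
For "tsxjxzqxvl", step one produces "kjoaoqhomc"; step two turns that into "kjoaoqh".

kjoaoqh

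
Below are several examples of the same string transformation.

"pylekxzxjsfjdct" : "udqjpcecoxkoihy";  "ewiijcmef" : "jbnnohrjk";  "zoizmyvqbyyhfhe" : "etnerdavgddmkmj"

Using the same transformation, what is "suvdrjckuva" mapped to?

xzaiwohpzaf

The pattern: shift every letter 5 places forward in the alphabet (wrapping around).
"suvdrjckuva" → "xzaiwohpzaf".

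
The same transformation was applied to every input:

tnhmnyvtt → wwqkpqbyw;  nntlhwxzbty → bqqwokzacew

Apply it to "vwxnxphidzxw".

zyzaqasklgca

The pattern: shift every letter 3 places forward in the alphabet (wrapping around), then move the last character to the front.
Starting from "vwxnxphidzxw": after the first operation, "yzaqasklgcaz"; after the second, "zyzaqasklgca".
(Check on "tnhmnyvtt": → "wqkpqbyww" → "wwqkpqbyw" ✓)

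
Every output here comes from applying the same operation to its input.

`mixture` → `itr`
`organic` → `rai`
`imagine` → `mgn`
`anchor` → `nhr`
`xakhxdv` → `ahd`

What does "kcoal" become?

ca

What's happening: keep every other character starting from the second (positions 2nd, 4th, 6th, ...).
So "kcoal" becomes "ca".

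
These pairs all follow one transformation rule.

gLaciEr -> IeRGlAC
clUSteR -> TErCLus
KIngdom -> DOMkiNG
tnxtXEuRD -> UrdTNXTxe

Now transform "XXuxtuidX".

IDxxxUXTU

What's happening: flip the case of every letter, then move the last 3 characters to the front (rotate right by 3).
On "XXuxtuidX" that produces "IDxxxUXTU".
(Check on "clUSteR": → "CLusTEr" → "TErCLus" ✓)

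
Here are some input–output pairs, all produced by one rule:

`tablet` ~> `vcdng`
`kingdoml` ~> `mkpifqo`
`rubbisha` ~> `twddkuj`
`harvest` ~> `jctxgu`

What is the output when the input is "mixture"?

okzvwt

Looking at the pairs, the operation is to delete the last character, then shift every letter 2 places forward in the alphabet (wrapping around).
Starting from "mixture": after the first operation, "mixtur"; after the second, "okzvwt".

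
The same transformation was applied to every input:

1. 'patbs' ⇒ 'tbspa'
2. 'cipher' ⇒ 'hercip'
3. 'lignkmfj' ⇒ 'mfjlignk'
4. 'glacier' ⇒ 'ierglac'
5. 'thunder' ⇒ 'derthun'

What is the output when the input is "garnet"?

netgar

Each output is the input with this applied: move the last 3 characters to the front (rotate right by 3).
Applying that to "garnet" gives "netgar".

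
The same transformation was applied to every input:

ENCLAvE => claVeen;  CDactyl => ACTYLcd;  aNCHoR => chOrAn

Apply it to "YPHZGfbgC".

The pattern: flip the case of every letter, then move the first 2 characters to the end (rotate left by 2).
Applying both steps to "YPHZGfbgC": "yphzgFBGc", then "hzgFBGcyp".

hzgFBGcyp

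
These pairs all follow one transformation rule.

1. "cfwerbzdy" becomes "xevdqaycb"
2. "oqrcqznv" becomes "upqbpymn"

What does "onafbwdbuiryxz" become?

ymzeavcathqxwn

The rule is to swap the first and last characters, then shift every letter 1 place backward in the alphabet (wrapping around).
Applying that to "onafbwdbuiryxz" gives "ymzeavcathqxwn".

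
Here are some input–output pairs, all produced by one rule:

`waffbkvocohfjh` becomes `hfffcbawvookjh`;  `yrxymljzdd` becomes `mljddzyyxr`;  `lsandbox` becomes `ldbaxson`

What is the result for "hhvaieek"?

The transformation: sort the characters into reverse alphabetical order, then swap the front and back halves of the string.
Starting from "hhvaieek": after the first operation, "vkihheea"; after the second, "heeavkih".

heeavkih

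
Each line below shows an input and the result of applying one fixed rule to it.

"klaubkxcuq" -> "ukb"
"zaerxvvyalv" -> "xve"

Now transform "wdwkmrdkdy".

The rule is to sort the characters into reverse alphabetical order, then keep one character in every 3, starting at position 3 (positions 3rd, 6th, 9th, ...).
"wdwkmrdkdy" → "ywwrmkkddd" → "wkd".

wkd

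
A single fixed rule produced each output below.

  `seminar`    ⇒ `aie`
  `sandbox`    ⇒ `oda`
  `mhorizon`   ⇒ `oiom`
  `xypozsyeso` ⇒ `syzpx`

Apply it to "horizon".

oio

The pattern: reverse the string, then keep every other character starting from the second (positions 2nd, 4th, 6th, ...).
For "horizon", step one produces "noziroh"; step two turns that into "oio".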